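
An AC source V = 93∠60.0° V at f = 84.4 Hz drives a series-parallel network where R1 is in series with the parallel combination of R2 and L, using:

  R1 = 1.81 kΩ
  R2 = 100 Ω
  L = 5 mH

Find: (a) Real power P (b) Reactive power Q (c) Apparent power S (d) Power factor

Step 1 — Angular frequency: ω = 2π·f = 2π·84.4 = 530.3 rad/s.
Step 2 — Component impedances:
  R1: Z = R = 1810 Ω
  R2: Z = R = 100 Ω
  L: Z = jωL = j·530.3·0.005 = 0 + j2.652 Ω
Step 3 — Parallel branch: R2 || L = 1/(1/R2 + 1/L) = 0.07026 + j2.65 Ω.
Step 4 — Series with R1: Z_total = R1 + (R2 || L) = 1810 + j2.65 Ω = 1810∠0.1° Ω.
Step 5 — Source phasor: V = 93∠60.0° V = 46.5 + j80.54 V.
Step 6 — Current: I = V / Z = 0.02575 + j0.04446 A = 0.05138∠59.9° A.
Step 7 — Complex power: S = V·I* = 4.778 + j0.006995 VA.
Step 8 — Real power: P = Re(S) = 4.778 W.
Step 9 — Reactive power: Q = Im(S) = 0.006995 VAR.
Step 10 — Apparent power: |S| = 4.778 VA.
Step 11 — Power factor: PF = P/|S| = 1 (lagging).

(a) P = 4.778 W  (b) Q = 0.006995 VAR  (c) S = 4.778 VA  (d) PF = 1 (lagging)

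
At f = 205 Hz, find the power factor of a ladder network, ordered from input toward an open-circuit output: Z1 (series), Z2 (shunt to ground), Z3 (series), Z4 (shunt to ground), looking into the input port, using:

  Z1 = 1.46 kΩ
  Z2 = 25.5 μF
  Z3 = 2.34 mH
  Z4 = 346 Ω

Step 1 — Angular frequency: ω = 2π·f = 2π·205 = 1288 rad/s.
Step 2 — Component impedances:
  Z1: Z = R = 1460 Ω
  Z2: Z = 1/(jωC) = -j/(ω·C) = 0 - j30.45 Ω
  Z3: Z = jωL = j·1288·0.00234 = 0 + j3.014 Ω
  Z4: Z = R = 346 Ω
Step 3 — Ladder network (open output): work backward from the far end, alternating series and parallel combinations. Z_in = 1463 - j30.23 Ω = 1463∠-1.2° Ω.
Step 4 — Power factor: PF = cos(φ) = Re(Z)/|Z| = 1462.7/1463 = 0.9998.
Step 5 — Type: Im(Z) = -30.23 ⇒ leading (phase φ = -1.2°).

PF = 0.9998 (leading, φ = -1.2°)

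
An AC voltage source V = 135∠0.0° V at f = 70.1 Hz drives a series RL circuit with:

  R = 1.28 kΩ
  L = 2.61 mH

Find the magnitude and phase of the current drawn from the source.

Step 1 — Angular frequency: ω = 2π·f = 2π·70.1 = 440.5 rad/s.
Step 2 — Component impedances:
  R: Z = R = 1280 Ω
  L: Z = jωL = j·440.5·0.00261 = 0 + j1.15 Ω
Step 3 — Series combination: Z_total = R + L = 1280 + j1.15 Ω = 1280∠0.1° Ω.
Step 4 — Source phasor: V = 135∠0.0° V = 135 V.
Step 5 — Ohm's law: I = V / Z_total = (135) / (1280 + j1.15) = 0.1055 - j9.472e-05 A.
Step 6 — Convert to polar: |I| = 0.1055 A, ∠I = -0.1°.

I = 0.1055∠-0.1° A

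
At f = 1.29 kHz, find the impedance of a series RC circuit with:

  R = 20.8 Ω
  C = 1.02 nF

Step 1 — Angular frequency: ω = 2π·f = 2π·1290 = 8105 rad/s.
Step 2 — Component impedances:
  R: Z = R = 20.8 Ω
  C: Z = 1/(jωC) = -j/(ω·C) = 0 - j1.21e+05 Ω
Step 3 — Series combination: Z_total = R + C = 20.8 - j1.21e+05 Ω = 1.21e+05∠-90.0° Ω.

Z = 20.8 - j1.21e+05 Ω = 1.21e+05∠-90.0° Ω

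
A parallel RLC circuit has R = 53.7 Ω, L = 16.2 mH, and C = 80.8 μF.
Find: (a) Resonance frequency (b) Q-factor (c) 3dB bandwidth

Step 1 — Resonance: ω₀ = 1/√(LC) = 1/√(0.0162·8.08e-05) = 874.1 rad/s.
Step 2 — f₀ = ω₀/(2π) = 139.1 Hz.
Step 3 — Parallel Q: Q = R/(ω₀L) = 53.7/(874.1·0.0162) = 3.792.
Step 4 — Bandwidth: Δω = ω₀/Q = 230.5 rad/s; BW = Δω/(2π) = 36.68 Hz.

(a) f₀ = 139.1 Hz  (b) Q = 3.792  (c) BW = 36.68 Hz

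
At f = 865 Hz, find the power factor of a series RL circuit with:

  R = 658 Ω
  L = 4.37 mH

Step 1 — Angular frequency: ω = 2π·f = 2π·865 = 5435 rad/s.
Step 2 — Component impedances:
  R: Z = R = 658 Ω
  L: Z = jωL = j·5435·0.00437 = 0 + j23.75 Ω
Step 3 — Series combination: Z_total = R + L = 658 + j23.75 Ω = 658.4∠2.1° Ω.
Step 4 — Power factor: PF = cos(φ) = Re(Z)/|Z| = 658/658.43 = 0.9993.
Step 5 — Type: Im(Z) = 23.75 ⇒ lagging (phase φ = 2.1°).

PF = 0.9993 (lagging, φ = 2.1°)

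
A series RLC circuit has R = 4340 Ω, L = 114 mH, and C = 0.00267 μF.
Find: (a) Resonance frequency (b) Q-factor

Step 1 — Resonance condition Im(Z)=0 gives ω₀ = 1/√(LC).
Step 2 — ω₀ = 1/√(0.114·2.67e-09) = 5.732e+04 rad/s.
Step 3 — f₀ = ω₀/(2π) = 9122 Hz.
Step 4 — Series Q: Q = ω₀L/R = 5.732e+04·0.114/4340 = 1.506.

(a) f₀ = 9122 Hz  (b) Q = 1.506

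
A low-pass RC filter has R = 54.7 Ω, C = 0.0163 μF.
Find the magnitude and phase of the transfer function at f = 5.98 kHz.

Step 1 — Angular frequency: ω = 2π·5980 = 3.757e+04 rad/s.
Step 2 — Transfer function: H(jω) = 1/(1 + jωRC).
Step 3 — Denominator: 1 + jωRC = 1 + j·3.757e+04·54.7·1.63e-08 = 1 + j0.0335.
Step 4 — H = 0.9989 - j0.03346.
Step 5 — Magnitude: |H| = 0.9994 (-0.0 dB); phase: φ = -1.9°.

|H| = 0.9994 (-0.0 dB), φ = -1.9°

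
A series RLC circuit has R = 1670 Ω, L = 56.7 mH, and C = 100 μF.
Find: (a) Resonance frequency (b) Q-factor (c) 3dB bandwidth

Step 1 — Resonance: ω₀ = 1/√(LC) = 1/√(0.0567·0.0001) = 420 rad/s.
Step 2 — f₀ = ω₀/(2π) = 66.84 Hz.
Step 3 — Series Q: Q = ω₀L/R = 420·0.0567/1670 = 0.01426.
Step 4 — Bandwidth: Δω = ω₀/Q = 2.945e+04 rad/s; BW = Δω/(2π) = 4688 Hz.

(a) f₀ = 66.84 Hz  (b) Q = 0.01426  (c) BW = 4688 Hz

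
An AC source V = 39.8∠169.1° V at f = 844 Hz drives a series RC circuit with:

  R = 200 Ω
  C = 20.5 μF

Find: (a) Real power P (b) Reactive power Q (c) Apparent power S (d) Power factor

Step 1 — Angular frequency: ω = 2π·f = 2π·844 = 5303 rad/s.
Step 2 — Component impedances:
  R: Z = R = 200 Ω
  C: Z = 1/(jωC) = -j/(ω·C) = 0 - j9.199 Ω
Step 3 — Series combination: Z_total = R + C = 200 - j9.199 Ω = 200.2∠-2.6° Ω.
Step 4 — Source phasor: V = 39.8∠169.1° V = -39.08 + j7.526 V.
Step 5 — Current: I = V / Z = -0.1967 + j0.02858 A = 0.1988∠171.7° A.
Step 6 — Complex power: S = V·I* = 7.903 - j0.3635 VA.
Step 7 — Real power: P = Re(S) = 7.903 W.
Step 8 — Reactive power: Q = Im(S) = -0.3635 VAR.
Step 9 — Apparent power: |S| = 7.912 VA.
Step 10 — Power factor: PF = P/|S| = 0.9989 (leading).

(a) P = 7.903 W  (b) Q = -0.3635 VAR  (c) S = 7.912 VA  (d) PF = 0.9989 (leading)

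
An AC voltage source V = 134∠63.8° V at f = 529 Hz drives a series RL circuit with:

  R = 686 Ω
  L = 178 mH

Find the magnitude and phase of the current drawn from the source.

Step 1 — Angular frequency: ω = 2π·f = 2π·529 = 3324 rad/s.
Step 2 — Component impedances:
  R: Z = R = 686 Ω
  L: Z = jωL = j·3324·0.178 = 0 + j591.6 Ω
Step 3 — Series combination: Z_total = R + L = 686 + j591.6 Ω = 905.9∠40.8° Ω.
Step 4 — Source phasor: V = 134∠63.8° V = 59.16 + j120.2 V.
Step 5 — Ohm's law: I = V / Z_total = (59.16 + j120.2) / (686 + j591.6) = 0.1361 + j0.05785 A.
Step 6 — Convert to polar: |I| = 0.1479 A, ∠I = 23.0°.

I = 0.1479∠23.0° A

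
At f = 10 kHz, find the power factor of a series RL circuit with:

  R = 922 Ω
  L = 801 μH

Step 1 — Angular frequency: ω = 2π·f = 2π·1e+04 = 6.283e+04 rad/s.
Step 2 — Component impedances:
  R: Z = R = 922 Ω
  L: Z = jωL = j·6.283e+04·0.000801 = 0 + j50.33 Ω
Step 3 — Series combination: Z_total = R + L = 922 + j50.33 Ω = 923.4∠3.1° Ω.
Step 4 — Power factor: PF = cos(φ) = Re(Z)/|Z| = 922/923.4 = 0.9985.
Step 5 — Type: Im(Z) = 50.33 ⇒ lagging (phase φ = 3.1°).

PF = 0.9985 (lagging, φ = 3.1°)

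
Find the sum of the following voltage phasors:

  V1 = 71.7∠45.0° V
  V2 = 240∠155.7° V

Step 1 — Convert each phasor to rectangular form:
  V1 = 71.7·(cos(45.0°) + j·sin(45.0°)) = 50.7 + j50.7 V
  V2 = 240·(cos(155.7°) + j·sin(155.7°)) = -218.7 + j98.76 V
Step 2 — Sum components: V_total = -168 + j149.5 V.
Step 3 — Convert to polar: |V_total| = 224.9 V, ∠V_total = 138.3°.

V_total = 224.9∠138.3° V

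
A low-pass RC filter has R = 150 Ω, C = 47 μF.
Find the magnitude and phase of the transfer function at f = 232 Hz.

Step 1 — Angular frequency: ω = 2π·232 = 1458 rad/s.
Step 2 — Transfer function: H(jω) = 1/(1 + jωRC).
Step 3 — Denominator: 1 + jωRC = 1 + j·1458·150·4.7e-05 = 1 + j10.28.
Step 4 — H = 0.00938 - j0.09639.
Step 5 — Magnitude: |H| = 0.09685 (-20.3 dB); phase: φ = -84.4°.

|H| = 0.09685 (-20.3 dB), φ = -84.4°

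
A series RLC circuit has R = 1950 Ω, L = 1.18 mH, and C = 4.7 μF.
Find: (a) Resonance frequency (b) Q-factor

Step 1 — Resonance condition Im(Z)=0 gives ω₀ = 1/√(LC).
Step 2 — ω₀ = 1/√(0.00118·4.7e-06) = 1.343e+04 rad/s.
Step 3 — f₀ = ω₀/(2π) = 2137 Hz.
Step 4 — Series Q: Q = ω₀L/R = 1.343e+04·0.00118/1950 = 0.008126.

(a) f₀ = 2137 Hz  (b) Q = 0.008126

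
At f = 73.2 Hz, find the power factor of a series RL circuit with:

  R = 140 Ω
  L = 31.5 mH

Step 1 — Angular frequency: ω = 2π·f = 2π·73.2 = 459.9 rad/s.
Step 2 — Component impedances:
  R: Z = R = 140 Ω
  L: Z = jωL = j·459.9·0.0315 = 0 + j14.49 Ω
Step 3 — Series combination: Z_total = R + L = 140 + j14.49 Ω = 140.7∠5.9° Ω.
Step 4 — Power factor: PF = cos(φ) = Re(Z)/|Z| = 140/140.75 = 0.9947.
Step 5 — Type: Im(Z) = 14.49 ⇒ lagging (phase φ = 5.9°).

PF = 0.9947 (lagging, φ = 5.9°)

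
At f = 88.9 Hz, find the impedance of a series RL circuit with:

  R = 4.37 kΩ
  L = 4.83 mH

Step 1 — Angular frequency: ω = 2π·f = 2π·88.9 = 558.6 rad/s.
Step 2 — Component impedances:
  R: Z = R = 4370 Ω
  L: Z = jωL = j·558.6·0.00483 = 0 + j2.698 Ω
Step 3 — Series combination: Z_total = R + L = 4370 + j2.698 Ω = 4370∠0.0° Ω.

Z = 4370 + j2.698 Ω = 4370∠0.0° Ω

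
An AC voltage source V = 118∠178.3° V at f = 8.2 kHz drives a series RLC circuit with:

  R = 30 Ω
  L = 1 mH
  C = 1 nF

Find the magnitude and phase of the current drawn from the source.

Step 1 — Angular frequency: ω = 2π·f = 2π·8200 = 5.152e+04 rad/s.
Step 2 — Component impedances:
  R: Z = R = 30 Ω
  L: Z = jωL = j·5.152e+04·0.001 = 0 + j51.52 Ω
  C: Z = 1/(jωC) = -j/(ω·C) = 0 - j1.941e+04 Ω
Step 3 — Series combination: Z_total = R + L + C = 30 - j1.936e+04 Ω = 1.936e+04∠-89.9° Ω.
Step 4 — Source phasor: V = 118∠178.3° V = -117.9 + j3.501 V.
Step 5 — Ohm's law: I = V / Z_total = (-117.9 + j3.501) / (30 - j1.936e+04) = -0.0001903 - j0.006093 A.
Step 6 — Convert to polar: |I| = 0.006096 A, ∠I = -91.8°.

I = 0.006096∠-91.8° A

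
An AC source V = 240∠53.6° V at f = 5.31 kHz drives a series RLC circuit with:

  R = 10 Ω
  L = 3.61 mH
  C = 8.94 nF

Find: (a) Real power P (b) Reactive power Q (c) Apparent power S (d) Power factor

Step 1 — Angular frequency: ω = 2π·f = 2π·5310 = 3.336e+04 rad/s.
Step 2 — Component impedances:
  R: Z = R = 10 Ω
  L: Z = jωL = j·3.336e+04·0.00361 = 0 + j120.4 Ω
  C: Z = 1/(jωC) = -j/(ω·C) = 0 - j3353 Ω
Step 3 — Series combination: Z_total = R + L + C = 10 - j3232 Ω = 3232∠-89.8° Ω.
Step 4 — Source phasor: V = 240∠53.6° V = 142.4 + j193.2 V.
Step 5 — Current: I = V / Z = -0.05963 + j0.04425 A = 0.07425∠143.4° A.
Step 6 — Complex power: S = V·I* = 0.05513 - j17.82 VA.
Step 7 — Real power: P = Re(S) = 0.05513 W.
Step 8 — Reactive power: Q = Im(S) = -17.82 VAR.
Step 9 — Apparent power: |S| = 17.82 VA.
Step 10 — Power factor: PF = P/|S| = 0.003094 (leading).

(a) P = 0.05513 W  (b) Q = -17.82 VAR  (c) S = 17.82 VA  (d) PF = 0.003094 (leading)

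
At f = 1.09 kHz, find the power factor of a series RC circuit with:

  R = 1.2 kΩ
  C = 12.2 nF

Step 1 — Angular frequency: ω = 2π·f = 2π·1090 = 6849 rad/s.
Step 2 — Component impedances:
  R: Z = R = 1200 Ω
  C: Z = 1/(jωC) = -j/(ω·C) = 0 - j1.197e+04 Ω
Step 3 — Series combination: Z_total = R + C = 1200 - j1.197e+04 Ω = 1.203e+04∠-84.3° Ω.
Step 4 — Power factor: PF = cos(φ) = Re(Z)/|Z| = 1200/12028.3 = 0.09976.
Step 5 — Type: Im(Z) = -1.197e+04 ⇒ leading (phase φ = -84.3°).

PF = 0.09976 (leading, φ = -84.3°)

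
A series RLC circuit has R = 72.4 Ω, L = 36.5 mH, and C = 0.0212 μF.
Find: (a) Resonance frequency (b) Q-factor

Step 1 — Resonance condition Im(Z)=0 gives ω₀ = 1/√(LC).
Step 2 — ω₀ = 1/√(0.0365·2.12e-08) = 3.595e+04 rad/s.
Step 3 — f₀ = ω₀/(2π) = 5721 Hz.
Step 4 — Series Q: Q = ω₀L/R = 3.595e+04·0.0365/72.4 = 18.12.

(a) f₀ = 5721 Hz  (b) Q = 18.12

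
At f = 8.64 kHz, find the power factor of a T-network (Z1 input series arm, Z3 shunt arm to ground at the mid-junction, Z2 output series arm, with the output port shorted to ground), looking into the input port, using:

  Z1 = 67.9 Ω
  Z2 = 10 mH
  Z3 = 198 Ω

Step 1 — Angular frequency: ω = 2π·f = 2π·8640 = 5.429e+04 rad/s.
Step 2 — Component impedances:
  Z1: Z = R = 67.9 Ω
  Z2: Z = jωL = j·5.429e+04·0.01 = 0 + j542.9 Ω
  Z3: Z = R = 198 Ω
Step 3 — With the output port shorted to ground, the output series arm Z2 runs from the junction to ground; the shunt arm Z3 also runs from the junction to ground. They appear in parallel: Z3 || Z2 = 174.8 + j63.74 Ω.
Step 4 — Series with input arm Z1: Z_in = Z1 + (Z3 || Z2) = 242.7 + j63.74 Ω = 250.9∠14.7° Ω.
Step 5 — Power factor: PF = cos(φ) = Re(Z)/|Z| = 242.65/250.88 = 0.9672.
Step 6 — Type: Im(Z) = 63.74 ⇒ lagging (phase φ = 14.7°).

PF = 0.9672 (lagging, φ = 14.7°)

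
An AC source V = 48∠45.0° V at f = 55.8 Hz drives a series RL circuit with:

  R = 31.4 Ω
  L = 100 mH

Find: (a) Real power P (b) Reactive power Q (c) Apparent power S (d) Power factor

Step 1 — Angular frequency: ω = 2π·f = 2π·55.8 = 350.6 rad/s.
Step 2 — Component impedances:
  R: Z = R = 31.4 Ω
  L: Z = jωL = j·350.6·0.1 = 0 + j35.06 Ω
Step 3 — Series combination: Z_total = R + L = 31.4 + j35.06 Ω = 47.07∠48.2° Ω.
Step 4 — Source phasor: V = 48∠45.0° V = 33.94 + j33.94 V.
Step 5 — Current: I = V / Z = 1.018 - j0.05608 A = 1.02∠-3.2° A.
Step 6 — Complex power: S = V·I* = 32.66 + j36.47 VA.
Step 7 — Real power: P = Re(S) = 32.66 W.
Step 8 — Reactive power: Q = Im(S) = 36.47 VAR.
Step 9 — Apparent power: |S| = 48.95 VA.
Step 10 — Power factor: PF = P/|S| = 0.6672 (lagging).

(a) P = 32.66 W  (b) Q = 36.47 VAR  (c) S = 48.95 VA  (d) PF = 0.6672 (lagging)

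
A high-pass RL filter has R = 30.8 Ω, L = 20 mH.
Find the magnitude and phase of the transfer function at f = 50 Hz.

Step 1 — Angular frequency: ω = 2π·50 = 314.2 rad/s.
Step 2 — Transfer function: H(jω) = jωL/(R + jωL).
Step 3 — Numerator jωL = j·6.283; denominator R + jωL = 30.8 + j6.283.
Step 4 — H = 0.03995 + j0.1958.
Step 5 — Magnitude: |H| = 0.1999 (-14.0 dB); phase: φ = 78.5°.

|H| = 0.1999 (-14.0 dB), φ = 78.5°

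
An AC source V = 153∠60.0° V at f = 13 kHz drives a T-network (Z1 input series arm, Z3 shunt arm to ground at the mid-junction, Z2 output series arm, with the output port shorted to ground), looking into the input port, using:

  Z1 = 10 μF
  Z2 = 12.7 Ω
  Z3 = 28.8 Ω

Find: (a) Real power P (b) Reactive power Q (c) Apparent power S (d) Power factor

Step 1 — Angular frequency: ω = 2π·f = 2π·1.3e+04 = 8.168e+04 rad/s.
Step 2 — Component impedances:
  Z1: Z = 1/(jωC) = -j/(ω·C) = 0 - j1.224 Ω
  Z2: Z = R = 12.7 Ω
  Z3: Z = R = 28.8 Ω
Step 3 — With the output port shorted to ground, the output series arm Z2 runs from the junction to ground; the shunt arm Z3 also runs from the junction to ground. They appear in parallel: Z3 || Z2 = 8.813 Ω.
Step 4 — Series with input arm Z1: Z_in = Z1 + (Z3 || Z2) = 8.813 - j1.224 Ω = 8.898∠-7.9° Ω.
Step 5 — Source phasor: V = 153∠60.0° V = 76.5 + j132.5 V.
Step 6 — Current: I = V / Z = 6.467 + j15.93 A = 17.19∠67.9° A.
Step 7 — Complex power: S = V·I* = 2606 - j362 VA.
Step 8 — Real power: P = Re(S) = 2606 W.
Step 9 — Reactive power: Q = Im(S) = -362 VAR.
Step 10 — Apparent power: |S| = 2631 VA.
Step 11 — Power factor: PF = P/|S| = 0.9905 (leading).

(a) P = 2606 W  (b) Q = -362 VAR  (c) S = 2631 VA  (d) PF = 0.9905 (leading)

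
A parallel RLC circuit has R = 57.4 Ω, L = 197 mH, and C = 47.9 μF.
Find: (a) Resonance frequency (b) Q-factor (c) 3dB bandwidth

Step 1 — Resonance: ω₀ = 1/√(LC) = 1/√(0.197·4.79e-05) = 325.5 rad/s.
Step 2 — f₀ = ω₀/(2π) = 51.81 Hz.
Step 3 — Parallel Q: Q = R/(ω₀L) = 57.4/(325.5·0.197) = 0.895.
Step 4 — Bandwidth: Δω = ω₀/Q = 363.7 rad/s; BW = Δω/(2π) = 57.89 Hz.

(a) f₀ = 51.81 Hz  (b) Q = 0.895  (c) BW = 57.89 Hz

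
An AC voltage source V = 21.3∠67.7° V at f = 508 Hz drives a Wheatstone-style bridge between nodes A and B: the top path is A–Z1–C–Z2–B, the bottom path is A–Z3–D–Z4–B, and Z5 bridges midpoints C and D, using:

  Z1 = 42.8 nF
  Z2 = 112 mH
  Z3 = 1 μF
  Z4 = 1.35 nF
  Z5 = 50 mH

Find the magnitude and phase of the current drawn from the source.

Step 1 — Angular frequency: ω = 2π·f = 2π·508 = 3192 rad/s.
Step 2 — Component impedances:
  Z1: Z = 1/(jωC) = -j/(ω·C) = 0 - j7320 Ω
  Z2: Z = jωL = j·3192·0.112 = 0 + j357.5 Ω
  Z3: Z = 1/(jωC) = -j/(ω·C) = 0 - j313.3 Ω
  Z4: Z = 1/(jωC) = -j/(ω·C) = 0 - j2.321e+05 Ω
  Z5: Z = jωL = j·3192·0.05 = 0 + j159.6 Ω
Step 3 — Bridge requires nodal analysis (the Z5 bridge couples midpoints C and D, so the two paths cannot be reduced to a simple series/parallel combination). Setting node B to ground and injecting 1 A at node A, the 3-node admittance system at A, C, D solves to V_A = Z_AB = 0 + j208.1 Ω = 208.1∠90.0° Ω.
Step 4 — Source phasor: V = 21.3∠67.7° V = 8.082 + j19.71 V.
Step 5 — Ohm's law: I = V / Z_total = (8.082 + j19.71) / (0 + j208.1) = 0.09471 - j0.03884 A.
Step 6 — Convert to polar: |I| = 0.1024 A, ∠I = -22.3°.

I = 0.1024∠-22.3° A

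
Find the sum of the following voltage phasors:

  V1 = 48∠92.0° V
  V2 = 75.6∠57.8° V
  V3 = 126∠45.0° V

Step 1 — Convert each phasor to rectangular form:
  V1 = 48·(cos(92.0°) + j·sin(92.0°)) = -1.675 + j47.97 V
  V2 = 75.6·(cos(57.8°) + j·sin(57.8°)) = 40.29 + j63.97 V
  V3 = 126·(cos(45.0°) + j·sin(45.0°)) = 89.1 + j89.1 V
Step 2 — Sum components: V_total = 127.7 + j201 V.
Step 3 — Convert to polar: |V_total| = 238.2 V, ∠V_total = 57.6°.

V_total = 238.2∠57.6° V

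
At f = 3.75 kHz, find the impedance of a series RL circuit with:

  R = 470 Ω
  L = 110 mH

Step 1 — Angular frequency: ω = 2π·f = 2π·3750 = 2.356e+04 rad/s.
Step 2 — Component impedances:
  R: Z = R = 470 Ω
  L: Z = jωL = j·2.356e+04·0.11 = 0 + j2592 Ω
Step 3 — Series combination: Z_total = R + L = 470 + j2592 Ω = 2634∠79.7° Ω.

Z = 470 + j2592 Ω = 2634∠79.7° Ω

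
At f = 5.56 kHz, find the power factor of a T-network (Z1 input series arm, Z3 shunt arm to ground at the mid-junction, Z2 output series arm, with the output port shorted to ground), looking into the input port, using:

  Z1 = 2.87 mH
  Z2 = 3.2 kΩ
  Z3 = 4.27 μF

Step 1 — Angular frequency: ω = 2π·f = 2π·5560 = 3.493e+04 rad/s.
Step 2 — Component impedances:
  Z1: Z = jωL = j·3.493e+04·0.00287 = 0 + j100.3 Ω
  Z2: Z = R = 3200 Ω
  Z3: Z = 1/(jωC) = -j/(ω·C) = 0 - j6.704 Ω
Step 3 — With the output port shorted to ground, the output series arm Z2 runs from the junction to ground; the shunt arm Z3 also runs from the junction to ground. They appear in parallel: Z3 || Z2 = 0.01404 - j6.704 Ω.
Step 4 — Series with input arm Z1: Z_in = Z1 + (Z3 || Z2) = 0.01404 + j93.56 Ω = 93.56∠90.0° Ω.
Step 5 — Power factor: PF = cos(φ) = Re(Z)/|Z| = 0.01404/93.56 = 0.0001501.
Step 6 — Type: Im(Z) = 93.56 ⇒ lagging (phase φ = 90.0°).

PF = 0.0001501 (lagging, φ = 90.0°)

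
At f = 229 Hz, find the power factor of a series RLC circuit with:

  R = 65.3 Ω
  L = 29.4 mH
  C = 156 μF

Step 1 — Angular frequency: ω = 2π·f = 2π·229 = 1439 rad/s.
Step 2 — Component impedances:
  R: Z = R = 65.3 Ω
  L: Z = jωL = j·1439·0.0294 = 0 + j42.3 Ω
  C: Z = 1/(jωC) = -j/(ω·C) = 0 - j4.455 Ω
Step 3 — Series combination: Z_total = R + L + C = 65.3 + j37.85 Ω = 75.48∠30.1° Ω.
Step 4 — Power factor: PF = cos(φ) = Re(Z)/|Z| = 65.3/75.475 = 0.8652.
Step 5 — Type: Im(Z) = 37.85 ⇒ lagging (phase φ = 30.1°).

PF = 0.8652 (lagging, φ = 30.1°)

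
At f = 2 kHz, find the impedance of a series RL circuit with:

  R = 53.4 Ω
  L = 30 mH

Step 1 — Angular frequency: ω = 2π·f = 2π·2000 = 1.257e+04 rad/s.
Step 2 — Component impedances:
  R: Z = R = 53.4 Ω
  L: Z = jωL = j·1.257e+04·0.03 = 0 + j377 Ω
Step 3 — Series combination: Z_total = R + L = 53.4 + j377 Ω = 380.8∠81.9° Ω.

Z = 53.4 + j377 Ω = 380.8∠81.9° Ω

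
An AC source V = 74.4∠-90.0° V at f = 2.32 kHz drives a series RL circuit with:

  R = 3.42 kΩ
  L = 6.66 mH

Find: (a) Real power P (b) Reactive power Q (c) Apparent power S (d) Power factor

Step 1 — Angular frequency: ω = 2π·f = 2π·2320 = 1.458e+04 rad/s.
Step 2 — Component impedances:
  R: Z = R = 3420 Ω
  L: Z = jωL = j·1.458e+04·0.00666 = 0 + j97.08 Ω
Step 3 — Series combination: Z_total = R + L = 3420 + j97.08 Ω = 3421∠1.6° Ω.
Step 4 — Source phasor: V = 74.4∠-90.0° V = 0 - j74.4 V.
Step 5 — Current: I = V / Z = -0.000617 - j0.02174 A = 0.02175∠-91.6° A.
Step 6 — Complex power: S = V·I* = 1.617 + j0.04591 VA.
Step 7 — Real power: P = Re(S) = 1.617 W.
Step 8 — Reactive power: Q = Im(S) = 0.04591 VAR.
Step 9 — Apparent power: |S| = 1.618 VA.
Step 10 — Power factor: PF = P/|S| = 0.9996 (lagging).

(a) P = 1.617 W  (b) Q = 0.04591 VAR  (c) S = 1.618 VA  (d) PF = 0.9996 (lagging)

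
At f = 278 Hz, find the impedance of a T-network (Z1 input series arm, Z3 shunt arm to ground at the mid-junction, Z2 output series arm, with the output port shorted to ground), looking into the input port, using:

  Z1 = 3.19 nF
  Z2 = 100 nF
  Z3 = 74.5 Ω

Step 1 — Angular frequency: ω = 2π·f = 2π·278 = 1747 rad/s.
Step 2 — Component impedances:
  Z1: Z = 1/(jωC) = -j/(ω·C) = 0 - j1.795e+05 Ω
  Z2: Z = 1/(jωC) = -j/(ω·C) = 0 - j5725 Ω
  Z3: Z = R = 74.5 Ω
Step 3 — With the output port shorted to ground, the output series arm Z2 runs from the junction to ground; the shunt arm Z3 also runs from the junction to ground. They appear in parallel: Z3 || Z2 = 74.49 - j0.9693 Ω.
Step 4 — Series with input arm Z1: Z_in = Z1 + (Z3 || Z2) = 74.49 - j1.795e+05 Ω = 1.795e+05∠-90.0° Ω.

Z = 74.49 - j1.795e+05 Ω = 1.795e+05∠-90.0° Ω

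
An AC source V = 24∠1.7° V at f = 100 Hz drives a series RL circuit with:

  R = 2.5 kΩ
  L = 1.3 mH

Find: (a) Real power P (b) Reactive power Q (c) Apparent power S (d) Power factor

Step 1 — Angular frequency: ω = 2π·f = 2π·100 = 628.3 rad/s.
Step 2 — Component impedances:
  R: Z = R = 2500 Ω
  L: Z = jωL = j·628.3·0.0013 = 0 + j0.8168 Ω
Step 3 — Series combination: Z_total = R + L = 2500 + j0.8168 Ω = 2500∠0.0° Ω.
Step 4 — Source phasor: V = 24∠1.7° V = 23.99 + j0.712 V.
Step 5 — Current: I = V / Z = 0.009596 + j0.0002817 A = 0.0096∠1.7° A.
Step 6 — Complex power: S = V·I* = 0.2304 + j7.528e-05 VA.
Step 7 — Real power: P = Re(S) = 0.2304 W.
Step 8 — Reactive power: Q = Im(S) = 7.528e-05 VAR.
Step 9 — Apparent power: |S| = 0.2304 VA.
Step 10 — Power factor: PF = P/|S| = 1 (lagging).

(a) P = 0.2304 W  (b) Q = 7.528e-05 VAR  (c) S = 0.2304 VA  (d) PF = 1 (lagging)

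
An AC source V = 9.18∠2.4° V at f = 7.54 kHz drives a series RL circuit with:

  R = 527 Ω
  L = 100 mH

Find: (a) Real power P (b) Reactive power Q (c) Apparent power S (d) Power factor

Step 1 — Angular frequency: ω = 2π·f = 2π·7540 = 4.738e+04 rad/s.
Step 2 — Component impedances:
  R: Z = R = 527 Ω
  L: Z = jωL = j·4.738e+04·0.1 = 0 + j4738 Ω
Step 3 — Series combination: Z_total = R + L = 527 + j4738 Ω = 4767∠83.7° Ω.
Step 4 — Source phasor: V = 9.18∠2.4° V = 9.172 + j0.3844 V.
Step 5 — Current: I = V / Z = 0.0002929 - j0.001903 A = 0.001926∠-81.3° A.
Step 6 — Complex power: S = V·I* = 0.001955 + j0.01757 VA.
Step 7 — Real power: P = Re(S) = 0.001955 W.
Step 8 — Reactive power: Q = Im(S) = 0.01757 VAR.
Step 9 — Apparent power: |S| = 0.01768 VA.
Step 10 — Power factor: PF = P/|S| = 0.1106 (lagging).

(a) P = 0.001955 W  (b) Q = 0.01757 VAR  (c) S = 0.01768 VA  (d) PF = 0.1106 (lagging)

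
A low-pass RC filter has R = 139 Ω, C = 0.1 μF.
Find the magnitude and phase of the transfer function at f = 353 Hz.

Step 1 — Angular frequency: ω = 2π·353 = 2218 rad/s.
Step 2 — Transfer function: H(jω) = 1/(1 + jωRC).
Step 3 — Denominator: 1 + jωRC = 1 + j·2218·139·1e-07 = 1 + j0.03083.
Step 4 — H = 0.9991 - j0.0308.
Step 5 — Magnitude: |H| = 0.9995 (-0.0 dB); phase: φ = -1.8°.

|H| = 0.9995 (-0.0 dB), φ = -1.8°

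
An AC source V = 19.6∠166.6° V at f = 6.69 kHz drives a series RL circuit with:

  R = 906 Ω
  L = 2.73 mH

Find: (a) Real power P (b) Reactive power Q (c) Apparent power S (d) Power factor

Step 1 — Angular frequency: ω = 2π·f = 2π·6690 = 4.203e+04 rad/s.
Step 2 — Component impedances:
  R: Z = R = 906 Ω
  L: Z = jωL = j·4.203e+04·0.00273 = 0 + j114.8 Ω
Step 3 — Series combination: Z_total = R + L = 906 + j114.8 Ω = 913.2∠7.2° Ω.
Step 4 — Source phasor: V = 19.6∠166.6° V = -19.07 + j4.542 V.
Step 5 — Current: I = V / Z = -0.02009 + j0.007558 A = 0.02146∠159.4° A.
Step 6 — Complex power: S = V·I* = 0.4173 + j0.05286 VA.
Step 7 — Real power: P = Re(S) = 0.4173 W.
Step 8 — Reactive power: Q = Im(S) = 0.05286 VAR.
Step 9 — Apparent power: |S| = 0.4207 VA.
Step 10 — Power factor: PF = P/|S| = 0.9921 (lagging).

(a) P = 0.4173 W  (b) Q = 0.05286 VAR  (c) S = 0.4207 VA  (d) PF = 0.9921 (lagging)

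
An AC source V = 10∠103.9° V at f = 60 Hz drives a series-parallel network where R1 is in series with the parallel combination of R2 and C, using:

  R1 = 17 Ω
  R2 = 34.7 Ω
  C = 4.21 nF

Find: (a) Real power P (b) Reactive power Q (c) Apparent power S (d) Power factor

Step 1 — Angular frequency: ω = 2π·f = 2π·60 = 377 rad/s.
Step 2 — Component impedances:
  R1: Z = R = 17 Ω
  R2: Z = R = 34.7 Ω
  C: Z = 1/(jωC) = -j/(ω·C) = 0 - j6.301e+05 Ω
Step 3 — Parallel branch: R2 || C = 1/(1/R2 + 1/C) = 34.7 - j0.001911 Ω.
Step 4 — Series with R1: Z_total = R1 + (R2 || C) = 51.7 - j0.001911 Ω = 51.7∠-0.0° Ω.
Step 5 — Source phasor: V = 10∠103.9° V = -2.402 + j9.707 V.
Step 6 — Current: I = V / Z = -0.04647 + j0.1878 A = 0.1934∠103.9° A.
Step 7 — Complex power: S = V·I* = 1.934 - j7.15e-05 VA.
Step 8 — Real power: P = Re(S) = 1.934 W.
Step 9 — Reactive power: Q = Im(S) = -7.15e-05 VAR.
Step 10 — Apparent power: |S| = 1.934 VA.
Step 11 — Power factor: PF = P/|S| = 1 (leading).

(a) P = 1.934 W  (b) Q = -7.15e-05 VAR  (c) S = 1.934 VA  (d) PF = 1 (leading)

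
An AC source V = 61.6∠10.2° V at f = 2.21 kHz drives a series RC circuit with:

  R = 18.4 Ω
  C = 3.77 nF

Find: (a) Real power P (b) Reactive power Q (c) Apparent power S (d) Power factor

Step 1 — Angular frequency: ω = 2π·f = 2π·2210 = 1.389e+04 rad/s.
Step 2 — Component impedances:
  R: Z = R = 18.4 Ω
  C: Z = 1/(jωC) = -j/(ω·C) = 0 - j1.91e+04 Ω
Step 3 — Series combination: Z_total = R + C = 18.4 - j1.91e+04 Ω = 1.91e+04∠-89.9° Ω.
Step 4 — Source phasor: V = 61.6∠10.2° V = 60.63 + j10.91 V.
Step 5 — Current: I = V / Z = -0.000568 + j0.003174 A = 0.003225∠100.1° A.
Step 6 — Complex power: S = V·I* = 0.0001913 - j0.1986 VA.
Step 7 — Real power: P = Re(S) = 0.0001913 W.
Step 8 — Reactive power: Q = Im(S) = -0.1986 VAR.
Step 9 — Apparent power: |S| = 0.1986 VA.
Step 10 — Power factor: PF = P/|S| = 0.0009632 (leading).

(a) P = 0.0001913 W  (b) Q = -0.1986 VAR  (c) S = 0.1986 VA  (d) PF = 0.0009632 (leading)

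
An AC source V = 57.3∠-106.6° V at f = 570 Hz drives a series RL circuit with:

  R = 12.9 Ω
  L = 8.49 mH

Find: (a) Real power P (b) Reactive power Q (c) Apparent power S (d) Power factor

Step 1 — Angular frequency: ω = 2π·f = 2π·570 = 3581 rad/s.
Step 2 — Component impedances:
  R: Z = R = 12.9 Ω
  L: Z = jωL = j·3581·0.00849 = 0 + j30.41 Ω
Step 3 — Series combination: Z_total = R + L = 12.9 + j30.41 Ω = 33.03∠67.0° Ω.
Step 4 — Source phasor: V = 57.3∠-106.6° V = -16.37 - j54.91 V.
Step 5 — Current: I = V / Z = -1.724 - j0.1931 A = 1.735∠-173.6° A.
Step 6 — Complex power: S = V·I* = 38.82 + j91.51 VA.
Step 7 — Real power: P = Re(S) = 38.82 W.
Step 8 — Reactive power: Q = Im(S) = 91.51 VAR.
Step 9 — Apparent power: |S| = 99.4 VA.
Step 10 — Power factor: PF = P/|S| = 0.3906 (lagging).

(a) P = 38.82 W  (b) Q = 91.51 VAR  (c) S = 99.4 VA  (d) PF = 0.3906 (lagging)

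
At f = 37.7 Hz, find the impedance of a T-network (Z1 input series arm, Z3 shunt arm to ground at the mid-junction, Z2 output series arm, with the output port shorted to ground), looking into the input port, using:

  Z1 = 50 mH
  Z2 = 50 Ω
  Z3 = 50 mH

Step 1 — Angular frequency: ω = 2π·f = 2π·37.7 = 236.9 rad/s.
Step 2 — Component impedances:
  Z1: Z = jωL = j·236.9·0.05 = 0 + j11.84 Ω
  Z2: Z = R = 50 Ω
  Z3: Z = jωL = j·236.9·0.05 = 0 + j11.84 Ω
Step 3 — With the output port shorted to ground, the output series arm Z2 runs from the junction to ground; the shunt arm Z3 also runs from the junction to ground. They appear in parallel: Z3 || Z2 = 2.656 + j11.21 Ω.
Step 4 — Series with input arm Z1: Z_in = Z1 + (Z3 || Z2) = 2.656 + j23.06 Ω = 23.21∠83.4° Ω.

Z = 2.656 + j23.06 Ω = 23.21∠83.4° Ω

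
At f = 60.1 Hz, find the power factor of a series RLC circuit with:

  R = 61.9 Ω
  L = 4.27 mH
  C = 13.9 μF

Step 1 — Angular frequency: ω = 2π·f = 2π·60.1 = 377.6 rad/s.
Step 2 — Component impedances:
  R: Z = R = 61.9 Ω
  L: Z = jωL = j·377.6·0.00427 = 0 + j1.612 Ω
  C: Z = 1/(jωC) = -j/(ω·C) = 0 - j190.5 Ω
Step 3 — Series combination: Z_total = R + L + C = 61.9 - j188.9 Ω = 198.8∠-71.9° Ω.
Step 4 — Power factor: PF = cos(φ) = Re(Z)/|Z| = 61.9/198.8 = 0.3114.
Step 5 — Type: Im(Z) = -188.9 ⇒ leading (phase φ = -71.9°).

PF = 0.3114 (leading, φ = -71.9°)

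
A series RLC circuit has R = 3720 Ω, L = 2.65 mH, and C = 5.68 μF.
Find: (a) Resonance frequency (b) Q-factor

Step 1 — Resonance condition Im(Z)=0 gives ω₀ = 1/√(LC).
Step 2 — ω₀ = 1/√(0.00265·5.68e-06) = 8151 rad/s.
Step 3 — f₀ = ω₀/(2π) = 1297 Hz.
Step 4 — Series Q: Q = ω₀L/R = 8151·0.00265/3720 = 0.005806.

(a) f₀ = 1297 Hz  (b) Q = 0.005806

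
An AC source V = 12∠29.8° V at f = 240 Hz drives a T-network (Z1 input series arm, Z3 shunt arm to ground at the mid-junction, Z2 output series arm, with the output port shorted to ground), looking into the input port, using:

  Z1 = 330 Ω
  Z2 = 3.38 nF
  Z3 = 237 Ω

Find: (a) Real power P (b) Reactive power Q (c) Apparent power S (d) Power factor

Step 1 — Angular frequency: ω = 2π·f = 2π·240 = 1508 rad/s.
Step 2 — Component impedances:
  Z1: Z = R = 330 Ω
  Z2: Z = 1/(jωC) = -j/(ω·C) = 0 - j1.962e+05 Ω
  Z3: Z = R = 237 Ω
Step 3 — With the output port shorted to ground, the output series arm Z2 runs from the junction to ground; the shunt arm Z3 also runs from the junction to ground. They appear in parallel: Z3 || Z2 = 237 - j0.2863 Ω.
Step 4 — Series with input arm Z1: Z_in = Z1 + (Z3 || Z2) = 567 - j0.2863 Ω = 567∠-0.0° Ω.
Step 5 — Source phasor: V = 12∠29.8° V = 10.41 + j5.964 V.
Step 6 — Current: I = V / Z = 0.01836 + j0.01053 A = 0.02116∠29.8° A.
Step 7 — Complex power: S = V·I* = 0.254 - j0.0001282 VA.
Step 8 — Real power: P = Re(S) = 0.254 W.
Step 9 — Reactive power: Q = Im(S) = -0.0001282 VAR.
Step 10 — Apparent power: |S| = 0.254 VA.
Step 11 — Power factor: PF = P/|S| = 1 (leading).

(a) P = 0.254 W  (b) Q = -0.0001282 VAR  (c) S = 0.254 VA  (d) PF = 1 (leading)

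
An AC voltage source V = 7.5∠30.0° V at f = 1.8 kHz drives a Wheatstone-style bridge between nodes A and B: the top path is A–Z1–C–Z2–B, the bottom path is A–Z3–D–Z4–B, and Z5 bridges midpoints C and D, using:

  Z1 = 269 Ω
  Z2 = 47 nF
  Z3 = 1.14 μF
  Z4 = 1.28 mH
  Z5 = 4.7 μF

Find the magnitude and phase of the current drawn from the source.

Step 1 — Angular frequency: ω = 2π·f = 2π·1800 = 1.131e+04 rad/s.
Step 2 — Component impedances:
  Z1: Z = R = 269 Ω
  Z2: Z = 1/(jωC) = -j/(ω·C) = 0 - j1881 Ω
  Z3: Z = 1/(jωC) = -j/(ω·C) = 0 - j77.56 Ω
  Z4: Z = jωL = j·1.131e+04·0.00128 = 0 + j14.48 Ω
  Z5: Z = 1/(jωC) = -j/(ω·C) = 0 - j18.81 Ω
Step 3 — Bridge requires nodal analysis (the Z5 bridge couples midpoints C and D, so the two paths cannot be reduced to a simple series/parallel combination). Setting node B to ground and injecting 1 A at node A, the 3-node admittance system at A, C, D solves to V_A = Z_AB = 19.75 - j55.91 Ω = 59.3∠-70.5° Ω.
Step 4 — Source phasor: V = 7.5∠30.0° V = 6.495 + j3.75 V.
Step 5 — Ohm's law: I = V / Z_total = (6.495 + j3.75) / (19.75 - j55.91) = -0.02314 + j0.1243 A.
Step 6 — Convert to polar: |I| = 0.1265 A, ∠I = 100.5°.

I = 0.1265∠100.5° A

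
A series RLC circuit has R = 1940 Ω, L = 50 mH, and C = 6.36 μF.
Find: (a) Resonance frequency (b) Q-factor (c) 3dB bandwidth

Step 1 — Resonance: ω₀ = 1/√(LC) = 1/√(0.05·6.36e-06) = 1773 rad/s.
Step 2 — f₀ = ω₀/(2π) = 282.2 Hz.
Step 3 — Series Q: Q = ω₀L/R = 1773·0.05/1940 = 0.0457.
Step 4 — Bandwidth: Δω = ω₀/Q = 3.88e+04 rad/s; BW = Δω/(2π) = 6175 Hz.

(a) f₀ = 282.2 Hz  (b) Q = 0.0457  (c) BW = 6175 Hz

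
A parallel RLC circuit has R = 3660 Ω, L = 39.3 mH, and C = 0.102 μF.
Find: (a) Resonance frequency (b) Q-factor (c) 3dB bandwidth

Step 1 — Resonance: ω₀ = 1/√(LC) = 1/√(0.0393·1.02e-07) = 1.579e+04 rad/s.
Step 2 — f₀ = ω₀/(2π) = 2514 Hz.
Step 3 — Parallel Q: Q = R/(ω₀L) = 3660/(1.579e+04·0.0393) = 5.896.
Step 4 — Bandwidth: Δω = ω₀/Q = 2679 rad/s; BW = Δω/(2π) = 426.3 Hz.

(a) f₀ = 2514 Hz  (b) Q = 5.896  (c) BW = 426.3 Hz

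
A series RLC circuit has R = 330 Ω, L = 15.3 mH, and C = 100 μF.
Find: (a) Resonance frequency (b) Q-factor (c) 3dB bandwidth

Step 1 — Resonance: ω₀ = 1/√(LC) = 1/√(0.0153·0.0001) = 808.5 rad/s.
Step 2 — f₀ = ω₀/(2π) = 128.7 Hz.
Step 3 — Series Q: Q = ω₀L/R = 808.5·0.0153/330 = 0.03748.
Step 4 — Bandwidth: Δω = ω₀/Q = 2.157e+04 rad/s; BW = Δω/(2π) = 3433 Hz.

(a) f₀ = 128.7 Hz  (b) Q = 0.03748  (c) BW = 3433 Hz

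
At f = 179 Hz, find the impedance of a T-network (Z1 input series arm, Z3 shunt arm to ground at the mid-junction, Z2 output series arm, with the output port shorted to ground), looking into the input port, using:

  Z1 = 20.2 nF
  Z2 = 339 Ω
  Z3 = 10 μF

Step 1 — Angular frequency: ω = 2π·f = 2π·179 = 1125 rad/s.
Step 2 — Component impedances:
  Z1: Z = 1/(jωC) = -j/(ω·C) = 0 - j4.402e+04 Ω
  Z2: Z = R = 339 Ω
  Z3: Z = 1/(jωC) = -j/(ω·C) = 0 - j88.91 Ω
Step 3 — With the output port shorted to ground, the output series arm Z2 runs from the junction to ground; the shunt arm Z3 also runs from the junction to ground. They appear in parallel: Z3 || Z2 = 21.82 - j83.19 Ω.
Step 4 — Series with input arm Z1: Z_in = Z1 + (Z3 || Z2) = 21.82 - j4.41e+04 Ω = 4.41e+04∠-90.0° Ω.

Z = 21.82 - j4.41e+04 Ω = 4.41e+04∠-90.0° Ω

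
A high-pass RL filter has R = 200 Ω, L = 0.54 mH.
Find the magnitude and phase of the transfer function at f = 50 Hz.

Step 1 — Angular frequency: ω = 2π·50 = 314.2 rad/s.
Step 2 — Transfer function: H(jω) = jωL/(R + jωL).
Step 3 — Numerator jωL = j·0.1696; denominator R + jωL = 200 + j0.1696.
Step 4 — H = 7.195e-07 + j0.0008482.
Step 5 — Magnitude: |H| = 0.0008482 (-61.4 dB); phase: φ = 90.0°.

|H| = 0.0008482 (-61.4 dB), φ = 90.0°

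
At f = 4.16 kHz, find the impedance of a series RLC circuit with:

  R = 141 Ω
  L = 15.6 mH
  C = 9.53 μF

Step 1 — Angular frequency: ω = 2π·f = 2π·4160 = 2.614e+04 rad/s.
Step 2 — Component impedances:
  R: Z = R = 141 Ω
  L: Z = jωL = j·2.614e+04·0.0156 = 0 + j407.8 Ω
  C: Z = 1/(jωC) = -j/(ω·C) = 0 - j4.015 Ω
Step 3 — Series combination: Z_total = R + L + C = 141 + j403.7 Ω = 427.7∠70.7° Ω.

Z = 141 + j403.7 Ω = 427.7∠70.7° Ω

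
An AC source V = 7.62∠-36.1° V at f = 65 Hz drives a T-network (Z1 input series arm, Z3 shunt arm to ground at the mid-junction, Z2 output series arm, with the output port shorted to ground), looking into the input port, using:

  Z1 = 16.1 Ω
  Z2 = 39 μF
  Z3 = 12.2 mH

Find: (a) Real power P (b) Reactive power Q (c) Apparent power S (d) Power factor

Step 1 — Angular frequency: ω = 2π·f = 2π·65 = 408.4 rad/s.
Step 2 — Component impedances:
  Z1: Z = R = 16.1 Ω
  Z2: Z = 1/(jωC) = -j/(ω·C) = 0 - j62.78 Ω
  Z3: Z = jωL = j·408.4·0.0122 = 0 + j4.983 Ω
Step 3 — With the output port shorted to ground, the output series arm Z2 runs from the junction to ground; the shunt arm Z3 also runs from the junction to ground. They appear in parallel: Z3 || Z2 = 0 + j5.412 Ω.
Step 4 — Series with input arm Z1: Z_in = Z1 + (Z3 || Z2) = 16.1 + j5.412 Ω = 16.99∠18.6° Ω.
Step 5 — Source phasor: V = 7.62∠-36.1° V = 6.157 - j4.49 V.
Step 6 — Current: I = V / Z = 0.2594 - j0.366 A = 0.4486∠-54.7° A.
Step 7 — Complex power: S = V·I* = 3.24 + j1.089 VA.
Step 8 — Real power: P = Re(S) = 3.24 W.
Step 9 — Reactive power: Q = Im(S) = 1.089 VAR.
Step 10 — Apparent power: |S| = 3.419 VA.
Step 11 — Power factor: PF = P/|S| = 0.9479 (lagging).

(a) P = 3.24 W  (b) Q = 1.089 VAR  (c) S = 3.419 VA  (d) PF = 0.9479 (lagging)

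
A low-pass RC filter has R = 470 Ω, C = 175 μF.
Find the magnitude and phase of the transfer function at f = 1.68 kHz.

Step 1 — Angular frequency: ω = 2π·1680 = 1.056e+04 rad/s.
Step 2 — Transfer function: H(jω) = 1/(1 + jωRC).
Step 3 — Denominator: 1 + jωRC = 1 + j·1.056e+04·470·0.000175 = 1 + j868.2.
Step 4 — H = 1.327e-06 - j0.001152.
Step 5 — Magnitude: |H| = 0.001152 (-58.8 dB); phase: φ = -89.9°.

|H| = 0.001152 (-58.8 dB), φ = -89.9°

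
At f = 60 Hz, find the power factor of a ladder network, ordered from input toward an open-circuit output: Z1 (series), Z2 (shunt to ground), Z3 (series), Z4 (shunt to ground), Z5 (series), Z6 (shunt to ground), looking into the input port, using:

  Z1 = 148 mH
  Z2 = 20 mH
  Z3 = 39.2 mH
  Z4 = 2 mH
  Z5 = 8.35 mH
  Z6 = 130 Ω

Step 1 — Angular frequency: ω = 2π·f = 2π·60 = 377 rad/s.
Step 2 — Component impedances:
  Z1: Z = jωL = j·377·0.148 = 0 + j55.79 Ω
  Z2: Z = jωL = j·377·0.02 = 0 + j7.54 Ω
  Z3: Z = jωL = j·377·0.0392 = 0 + j14.78 Ω
  Z4: Z = jωL = j·377·0.002 = 0 + j0.754 Ω
  Z5: Z = jωL = j·377·0.00835 = 0 + j3.148 Ω
  Z6: Z = R = 130 Ω
Step 3 — Ladder network (open output): work backward from the far end, alternating series and parallel combinations. Z_in = 0.0004666 + j60.87 Ω = 60.87∠90.0° Ω.
Step 4 — Power factor: PF = cos(φ) = Re(Z)/|Z| = 0.0004666/60.87 = 7.666e-06.
Step 5 — Type: Im(Z) = 60.87 ⇒ lagging (phase φ = 90.0°).

PF = 7.666e-06 (lagging, φ = 90.0°)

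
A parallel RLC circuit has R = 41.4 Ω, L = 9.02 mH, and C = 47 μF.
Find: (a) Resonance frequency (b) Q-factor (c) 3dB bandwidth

Step 1 — Resonance: ω₀ = 1/√(LC) = 1/√(0.00902·4.7e-05) = 1536 rad/s.
Step 2 — f₀ = ω₀/(2π) = 244.4 Hz.
Step 3 — Parallel Q: Q = R/(ω₀L) = 41.4/(1536·0.00902) = 2.988.
Step 4 — Bandwidth: Δω = ω₀/Q = 513.9 rad/s; BW = Δω/(2π) = 81.79 Hz.

(a) f₀ = 244.4 Hz  (b) Q = 2.988  (c) BW = 81.79 Hz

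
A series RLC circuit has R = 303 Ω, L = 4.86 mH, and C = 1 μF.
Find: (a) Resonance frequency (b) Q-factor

Step 1 — Resonance condition Im(Z)=0 gives ω₀ = 1/√(LC).
Step 2 — ω₀ = 1/√(0.00486·1e-06) = 1.434e+04 rad/s.
Step 3 — f₀ = ω₀/(2π) = 2283 Hz.
Step 4 — Series Q: Q = ω₀L/R = 1.434e+04·0.00486/303 = 0.2301.

(a) f₀ = 2283 Hz  (b) Q = 0.2301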